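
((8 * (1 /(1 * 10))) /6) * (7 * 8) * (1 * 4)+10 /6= 473 /15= 31.53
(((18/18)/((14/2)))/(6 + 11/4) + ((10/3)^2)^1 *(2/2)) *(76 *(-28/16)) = -466184/315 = -1479.95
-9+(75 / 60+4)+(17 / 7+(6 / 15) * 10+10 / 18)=815 / 252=3.23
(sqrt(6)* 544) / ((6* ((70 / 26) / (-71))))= -251056* sqrt(6) / 105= -5856.75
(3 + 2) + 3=8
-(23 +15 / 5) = -26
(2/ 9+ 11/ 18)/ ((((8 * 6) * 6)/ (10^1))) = 25/ 864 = 0.03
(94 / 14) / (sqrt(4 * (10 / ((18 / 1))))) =4.50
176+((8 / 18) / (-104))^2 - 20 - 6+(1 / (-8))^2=150.02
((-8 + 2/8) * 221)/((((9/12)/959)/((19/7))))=-17833153/3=-5944384.33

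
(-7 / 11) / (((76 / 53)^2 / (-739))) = 14530957 / 63536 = 228.70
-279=-279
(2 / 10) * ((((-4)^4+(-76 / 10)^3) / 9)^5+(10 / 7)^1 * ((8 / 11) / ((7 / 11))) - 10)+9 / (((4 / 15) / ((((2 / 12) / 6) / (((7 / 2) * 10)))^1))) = -20194426783761326529841 / 29069824218750000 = -694686.92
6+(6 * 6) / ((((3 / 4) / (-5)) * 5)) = -42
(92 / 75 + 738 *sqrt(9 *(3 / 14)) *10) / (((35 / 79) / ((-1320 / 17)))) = -230875920 *sqrt(42) / 833 - 639584 / 2975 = -1796429.84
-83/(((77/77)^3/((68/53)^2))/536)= -205712512/2809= -73233.36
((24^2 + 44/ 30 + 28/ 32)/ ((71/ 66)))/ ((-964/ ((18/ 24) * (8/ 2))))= -2290233/ 1368880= -1.67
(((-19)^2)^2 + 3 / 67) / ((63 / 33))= 68263.40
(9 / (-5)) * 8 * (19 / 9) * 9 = -1368 / 5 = -273.60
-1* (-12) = 12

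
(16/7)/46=8/161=0.05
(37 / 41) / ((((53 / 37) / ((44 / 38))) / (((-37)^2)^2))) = 56445980998 / 41287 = 1367161.12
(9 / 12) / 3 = 1 / 4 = 0.25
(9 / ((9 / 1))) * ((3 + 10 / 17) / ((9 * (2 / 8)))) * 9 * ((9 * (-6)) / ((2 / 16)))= -105408 / 17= -6200.47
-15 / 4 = -3.75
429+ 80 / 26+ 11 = 5760 / 13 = 443.08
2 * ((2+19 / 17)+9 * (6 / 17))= 214 / 17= 12.59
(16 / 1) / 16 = 1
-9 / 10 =-0.90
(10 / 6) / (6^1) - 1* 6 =-103 / 18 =-5.72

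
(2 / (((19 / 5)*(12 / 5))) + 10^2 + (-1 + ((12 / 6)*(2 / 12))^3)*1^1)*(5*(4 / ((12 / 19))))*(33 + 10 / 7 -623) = -1048921100 / 567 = -1849949.03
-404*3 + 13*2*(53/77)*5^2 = -58874/77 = -764.60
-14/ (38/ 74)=-518/ 19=-27.26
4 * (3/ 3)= 4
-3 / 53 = -0.06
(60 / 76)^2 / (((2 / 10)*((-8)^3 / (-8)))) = 1125 / 23104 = 0.05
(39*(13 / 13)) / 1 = 39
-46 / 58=-23 / 29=-0.79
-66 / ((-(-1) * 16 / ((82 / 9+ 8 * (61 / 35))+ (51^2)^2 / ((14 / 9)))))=-30139130219 / 1680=-17939958.46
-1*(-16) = 16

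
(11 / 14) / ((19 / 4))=22 / 133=0.17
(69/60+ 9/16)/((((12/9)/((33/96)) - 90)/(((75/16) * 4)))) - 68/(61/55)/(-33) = 49431775/33285504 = 1.49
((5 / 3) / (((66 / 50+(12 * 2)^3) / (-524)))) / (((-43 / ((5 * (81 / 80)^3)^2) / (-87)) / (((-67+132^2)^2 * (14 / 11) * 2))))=-754232980644174501253539 / 285709712752640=-2639857684.14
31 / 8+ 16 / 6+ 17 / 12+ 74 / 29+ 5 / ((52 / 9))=102925 / 9048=11.38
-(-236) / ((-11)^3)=-236 / 1331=-0.18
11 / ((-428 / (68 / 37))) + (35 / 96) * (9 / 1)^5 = 2727368911 / 126688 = 21528.23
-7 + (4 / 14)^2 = -339 / 49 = -6.92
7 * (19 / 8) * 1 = 133 / 8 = 16.62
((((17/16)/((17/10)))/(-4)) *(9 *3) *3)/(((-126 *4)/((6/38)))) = 135/34048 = 0.00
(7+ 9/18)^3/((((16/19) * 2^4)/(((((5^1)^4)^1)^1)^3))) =15655517578125/2048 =7644295692.44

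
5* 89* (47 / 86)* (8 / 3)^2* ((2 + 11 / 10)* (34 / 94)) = 750448 / 387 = 1939.14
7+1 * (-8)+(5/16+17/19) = 63/304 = 0.21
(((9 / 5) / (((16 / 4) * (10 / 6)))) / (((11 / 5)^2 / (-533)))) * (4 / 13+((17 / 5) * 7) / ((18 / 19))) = -3659619 / 4840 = -756.12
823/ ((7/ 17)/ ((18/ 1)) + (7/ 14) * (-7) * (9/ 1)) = -125919/ 4816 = -26.15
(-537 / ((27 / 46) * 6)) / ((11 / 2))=-8234 / 297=-27.72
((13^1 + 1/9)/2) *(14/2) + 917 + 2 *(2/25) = 963.05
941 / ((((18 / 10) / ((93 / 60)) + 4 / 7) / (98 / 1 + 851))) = 193782953 / 376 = 515380.19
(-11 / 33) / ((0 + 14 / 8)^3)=-64 / 1029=-0.06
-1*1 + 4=3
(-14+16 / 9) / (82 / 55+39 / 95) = -114950 / 17883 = -6.43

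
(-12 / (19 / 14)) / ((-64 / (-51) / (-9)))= 9639 / 152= 63.41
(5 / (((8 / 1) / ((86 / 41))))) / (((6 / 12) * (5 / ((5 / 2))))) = 215 / 164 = 1.31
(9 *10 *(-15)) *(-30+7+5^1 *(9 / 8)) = 93825 / 4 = 23456.25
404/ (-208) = -101/ 52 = -1.94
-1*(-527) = 527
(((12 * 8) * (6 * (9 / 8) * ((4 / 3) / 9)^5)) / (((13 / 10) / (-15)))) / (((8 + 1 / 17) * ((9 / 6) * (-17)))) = 819200 / 315498807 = 0.00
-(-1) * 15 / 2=15 / 2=7.50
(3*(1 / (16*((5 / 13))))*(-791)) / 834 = -10283 / 22240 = -0.46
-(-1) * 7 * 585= 4095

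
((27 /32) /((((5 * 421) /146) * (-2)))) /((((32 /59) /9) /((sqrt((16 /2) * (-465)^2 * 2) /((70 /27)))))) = -2628015111 /7544320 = -348.34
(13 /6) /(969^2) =13 /5633766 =0.00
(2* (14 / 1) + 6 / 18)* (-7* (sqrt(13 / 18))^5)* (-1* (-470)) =-23630425* sqrt(26) / 2916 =-41320.99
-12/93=-4/31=-0.13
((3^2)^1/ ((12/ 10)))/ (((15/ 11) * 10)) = 11/ 20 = 0.55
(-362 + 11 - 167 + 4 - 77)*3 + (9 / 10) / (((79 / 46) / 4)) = -699507 / 395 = -1770.90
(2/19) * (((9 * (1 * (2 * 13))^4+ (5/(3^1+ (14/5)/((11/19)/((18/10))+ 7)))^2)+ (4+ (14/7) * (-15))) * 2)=1843907811015208/2129606811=865844.25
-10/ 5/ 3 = -2/ 3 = -0.67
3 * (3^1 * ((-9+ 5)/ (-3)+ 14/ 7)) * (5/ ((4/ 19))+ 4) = 1665/ 2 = 832.50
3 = 3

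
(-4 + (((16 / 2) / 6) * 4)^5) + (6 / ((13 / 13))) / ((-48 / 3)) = 8380103 / 1944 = 4310.75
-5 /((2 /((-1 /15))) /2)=1 /3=0.33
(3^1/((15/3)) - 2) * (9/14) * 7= -63/10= -6.30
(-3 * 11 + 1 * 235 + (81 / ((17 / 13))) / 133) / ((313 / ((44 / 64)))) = 5035525 / 11323088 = 0.44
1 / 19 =0.05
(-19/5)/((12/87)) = -551/20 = -27.55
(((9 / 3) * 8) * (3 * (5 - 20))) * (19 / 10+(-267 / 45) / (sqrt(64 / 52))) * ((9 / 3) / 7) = -6156 / 7+4806 * sqrt(13) / 7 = 1596.04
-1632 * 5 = -8160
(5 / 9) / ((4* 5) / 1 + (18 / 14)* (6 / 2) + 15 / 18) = 70 / 3111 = 0.02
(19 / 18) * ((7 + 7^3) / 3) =3325 / 27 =123.15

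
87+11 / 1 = 98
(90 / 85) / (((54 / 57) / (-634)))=-12046 / 17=-708.59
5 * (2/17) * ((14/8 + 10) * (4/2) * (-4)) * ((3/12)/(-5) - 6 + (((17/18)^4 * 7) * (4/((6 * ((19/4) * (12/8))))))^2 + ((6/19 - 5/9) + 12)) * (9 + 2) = -77854514114713523/21398395868937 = -3638.33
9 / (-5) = -9 / 5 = -1.80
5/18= 0.28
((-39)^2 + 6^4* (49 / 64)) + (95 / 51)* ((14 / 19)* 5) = 514103 / 204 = 2520.11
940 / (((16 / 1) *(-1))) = -58.75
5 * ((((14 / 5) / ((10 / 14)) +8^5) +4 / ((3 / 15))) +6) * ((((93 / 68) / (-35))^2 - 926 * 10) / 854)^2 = 563969967956332621170393387 / 29250519425607200000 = 19280682.16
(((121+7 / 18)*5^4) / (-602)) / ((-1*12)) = 1365625 / 130032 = 10.50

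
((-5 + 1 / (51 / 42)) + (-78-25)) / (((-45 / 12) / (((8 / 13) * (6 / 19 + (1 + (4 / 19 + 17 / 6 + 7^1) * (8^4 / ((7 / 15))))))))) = 45574196160 / 29393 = 1550511.90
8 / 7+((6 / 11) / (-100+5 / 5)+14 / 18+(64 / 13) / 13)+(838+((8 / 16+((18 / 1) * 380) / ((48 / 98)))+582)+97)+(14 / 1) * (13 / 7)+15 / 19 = 759368102225 / 48954906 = 15511.58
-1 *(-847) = 847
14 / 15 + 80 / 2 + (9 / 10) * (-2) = 587 / 15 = 39.13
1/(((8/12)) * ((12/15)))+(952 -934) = 159/8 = 19.88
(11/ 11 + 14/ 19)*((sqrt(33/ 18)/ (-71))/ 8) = -11*sqrt(66)/ 21584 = -0.00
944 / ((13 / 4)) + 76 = 4764 / 13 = 366.46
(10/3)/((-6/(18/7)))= -10/7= -1.43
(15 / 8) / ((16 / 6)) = 45 / 64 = 0.70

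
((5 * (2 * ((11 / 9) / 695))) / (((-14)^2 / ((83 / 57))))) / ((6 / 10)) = 4565 / 20964258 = 0.00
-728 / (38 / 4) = -1456 / 19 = -76.63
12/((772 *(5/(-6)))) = -18/965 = -0.02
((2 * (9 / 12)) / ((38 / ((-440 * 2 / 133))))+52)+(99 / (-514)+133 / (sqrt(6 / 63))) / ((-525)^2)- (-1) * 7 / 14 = 52.24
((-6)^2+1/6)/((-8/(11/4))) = -2387/192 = -12.43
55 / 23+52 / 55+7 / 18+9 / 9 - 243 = -5425507 / 22770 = -238.27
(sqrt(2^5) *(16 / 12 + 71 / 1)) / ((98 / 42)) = 124 *sqrt(2) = 175.36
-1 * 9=-9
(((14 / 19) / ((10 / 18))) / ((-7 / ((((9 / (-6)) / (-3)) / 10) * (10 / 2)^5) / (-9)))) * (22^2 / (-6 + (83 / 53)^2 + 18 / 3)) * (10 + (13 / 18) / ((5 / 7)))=75786749775 / 130891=579006.58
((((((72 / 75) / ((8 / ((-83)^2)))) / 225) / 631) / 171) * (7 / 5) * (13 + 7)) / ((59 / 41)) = 0.00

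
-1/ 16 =-0.06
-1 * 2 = -2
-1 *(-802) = 802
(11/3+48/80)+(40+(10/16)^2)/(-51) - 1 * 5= -24893/16320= -1.53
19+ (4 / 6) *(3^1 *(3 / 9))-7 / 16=923 / 48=19.23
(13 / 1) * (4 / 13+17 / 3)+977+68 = 1122.67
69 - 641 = -572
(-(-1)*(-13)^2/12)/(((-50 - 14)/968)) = -20449/96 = -213.01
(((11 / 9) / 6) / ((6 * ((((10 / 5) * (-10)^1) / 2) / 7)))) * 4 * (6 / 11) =-7 / 135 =-0.05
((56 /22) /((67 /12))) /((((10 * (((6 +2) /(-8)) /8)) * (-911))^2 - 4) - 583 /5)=26880 /76449361549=0.00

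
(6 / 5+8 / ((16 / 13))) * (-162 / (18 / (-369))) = 255717 / 10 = 25571.70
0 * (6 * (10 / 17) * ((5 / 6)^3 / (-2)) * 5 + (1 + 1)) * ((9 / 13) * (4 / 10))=0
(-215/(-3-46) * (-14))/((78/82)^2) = -722830/10647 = -67.89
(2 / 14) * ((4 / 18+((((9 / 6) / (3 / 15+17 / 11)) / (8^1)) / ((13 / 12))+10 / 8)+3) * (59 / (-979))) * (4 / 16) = -4039199 / 410522112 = -0.01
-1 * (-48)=48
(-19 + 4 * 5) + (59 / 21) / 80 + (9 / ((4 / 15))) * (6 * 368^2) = 46071246539 / 1680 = 27423361.04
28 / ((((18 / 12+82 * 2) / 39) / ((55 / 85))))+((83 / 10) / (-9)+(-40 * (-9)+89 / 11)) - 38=1857493639 / 5570730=333.44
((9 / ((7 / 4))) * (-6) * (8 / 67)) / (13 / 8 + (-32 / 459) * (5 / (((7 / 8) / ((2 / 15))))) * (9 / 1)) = -2115072 / 658409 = -3.21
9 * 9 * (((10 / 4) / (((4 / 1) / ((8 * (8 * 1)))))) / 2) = 1620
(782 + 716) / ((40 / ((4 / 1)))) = 749 / 5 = 149.80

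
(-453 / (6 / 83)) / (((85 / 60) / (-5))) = 375990 / 17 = 22117.06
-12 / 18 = -2 / 3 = -0.67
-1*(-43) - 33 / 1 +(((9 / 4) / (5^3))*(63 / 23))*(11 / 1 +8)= 125773 / 11500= 10.94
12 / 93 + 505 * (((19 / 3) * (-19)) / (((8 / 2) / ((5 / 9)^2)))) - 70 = -143391727 / 30132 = -4758.79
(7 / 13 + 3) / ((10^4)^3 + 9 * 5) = 46 / 13000000000585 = 0.00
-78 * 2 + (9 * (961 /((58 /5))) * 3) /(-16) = -274503 /928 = -295.80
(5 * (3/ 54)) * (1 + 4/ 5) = 0.50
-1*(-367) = 367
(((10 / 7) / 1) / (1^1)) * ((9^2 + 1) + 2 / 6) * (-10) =-24700 / 21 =-1176.19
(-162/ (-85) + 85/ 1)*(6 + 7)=96031/ 85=1129.78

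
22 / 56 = 11 / 28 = 0.39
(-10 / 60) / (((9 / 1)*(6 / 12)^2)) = -0.07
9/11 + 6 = 75/11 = 6.82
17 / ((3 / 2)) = 34 / 3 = 11.33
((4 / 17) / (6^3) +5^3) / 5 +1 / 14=402776 / 16065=25.07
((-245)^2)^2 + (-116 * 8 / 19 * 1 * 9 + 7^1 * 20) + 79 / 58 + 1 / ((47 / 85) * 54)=2519286285516385 / 699219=3603000326.82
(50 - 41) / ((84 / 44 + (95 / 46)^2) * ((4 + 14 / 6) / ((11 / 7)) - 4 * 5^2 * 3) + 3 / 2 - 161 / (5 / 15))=-6912972 / 1773469339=-0.00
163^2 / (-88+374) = 26569 / 286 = 92.90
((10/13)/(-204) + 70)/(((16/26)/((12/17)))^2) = 3619785/39304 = 92.10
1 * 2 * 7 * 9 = 126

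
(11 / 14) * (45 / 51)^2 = 2475 / 4046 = 0.61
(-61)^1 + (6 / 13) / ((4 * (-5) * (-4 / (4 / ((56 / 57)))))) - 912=-7083269 / 7280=-972.98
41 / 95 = 0.43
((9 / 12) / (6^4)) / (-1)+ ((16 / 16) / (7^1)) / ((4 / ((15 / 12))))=0.04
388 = 388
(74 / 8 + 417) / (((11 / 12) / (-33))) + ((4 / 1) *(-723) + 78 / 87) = -528847 / 29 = -18236.10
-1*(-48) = 48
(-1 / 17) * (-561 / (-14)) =-33 / 14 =-2.36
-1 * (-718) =718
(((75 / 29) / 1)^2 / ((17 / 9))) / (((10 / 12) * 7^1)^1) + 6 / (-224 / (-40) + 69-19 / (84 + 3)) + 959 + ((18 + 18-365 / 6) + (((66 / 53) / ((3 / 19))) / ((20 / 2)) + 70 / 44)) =937.23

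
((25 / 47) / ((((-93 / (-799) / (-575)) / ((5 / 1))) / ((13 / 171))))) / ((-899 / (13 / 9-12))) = -79421875 / 6772167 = -11.73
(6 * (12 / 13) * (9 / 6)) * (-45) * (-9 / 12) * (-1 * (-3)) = 10935 / 13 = 841.15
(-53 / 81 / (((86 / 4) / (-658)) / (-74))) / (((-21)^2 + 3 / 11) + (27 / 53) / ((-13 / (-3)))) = -39117886808 / 11651669451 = -3.36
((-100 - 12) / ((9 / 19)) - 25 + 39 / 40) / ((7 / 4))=-93769 / 630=-148.84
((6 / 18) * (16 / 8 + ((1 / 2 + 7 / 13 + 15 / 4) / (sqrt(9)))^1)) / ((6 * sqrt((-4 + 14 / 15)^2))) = 935 / 14352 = 0.07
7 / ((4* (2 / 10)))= 35 / 4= 8.75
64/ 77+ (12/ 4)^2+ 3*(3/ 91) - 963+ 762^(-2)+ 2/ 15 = -395621595137/ 415160460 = -952.94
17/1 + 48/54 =17.89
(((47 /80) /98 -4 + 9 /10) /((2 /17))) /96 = -412369 /1505280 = -0.27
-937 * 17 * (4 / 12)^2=-15929 / 9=-1769.89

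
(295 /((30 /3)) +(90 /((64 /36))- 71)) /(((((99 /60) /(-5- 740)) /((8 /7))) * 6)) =-543850 /693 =-784.78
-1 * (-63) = 63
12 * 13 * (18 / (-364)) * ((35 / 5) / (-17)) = 54 / 17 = 3.18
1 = 1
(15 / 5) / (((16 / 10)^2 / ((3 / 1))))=3.52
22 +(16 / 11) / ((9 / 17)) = 2450 / 99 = 24.75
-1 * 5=-5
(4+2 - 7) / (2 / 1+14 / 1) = -1 / 16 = -0.06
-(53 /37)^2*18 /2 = -25281 /1369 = -18.47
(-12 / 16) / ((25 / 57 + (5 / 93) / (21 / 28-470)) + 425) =-3316659 / 1881379160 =-0.00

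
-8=-8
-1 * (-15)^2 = -225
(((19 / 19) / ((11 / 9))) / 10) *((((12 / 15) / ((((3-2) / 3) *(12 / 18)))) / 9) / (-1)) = -9 / 275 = -0.03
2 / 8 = 1 / 4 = 0.25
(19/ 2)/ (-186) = -19/ 372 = -0.05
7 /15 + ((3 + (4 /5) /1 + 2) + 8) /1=214 /15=14.27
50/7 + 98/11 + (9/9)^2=1313/77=17.05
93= 93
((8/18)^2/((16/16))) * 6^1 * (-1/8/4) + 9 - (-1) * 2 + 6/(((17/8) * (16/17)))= 377/27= 13.96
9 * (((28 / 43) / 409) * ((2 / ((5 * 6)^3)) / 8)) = 7 / 52761000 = 0.00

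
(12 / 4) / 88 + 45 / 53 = 0.88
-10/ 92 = -5/ 46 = -0.11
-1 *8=-8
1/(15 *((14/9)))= 3/70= 0.04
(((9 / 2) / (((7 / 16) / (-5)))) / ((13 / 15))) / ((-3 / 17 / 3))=91800 / 91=1008.79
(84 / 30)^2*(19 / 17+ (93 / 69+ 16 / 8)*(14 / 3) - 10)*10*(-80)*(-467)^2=-10815623222656 / 1173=-9220480155.72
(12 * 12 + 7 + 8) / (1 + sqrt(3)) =-159 / 2 + 159 * sqrt(3) / 2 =58.20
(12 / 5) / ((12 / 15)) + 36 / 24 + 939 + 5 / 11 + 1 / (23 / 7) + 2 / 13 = 6212347 / 6578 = 944.41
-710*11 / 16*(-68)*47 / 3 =3120095 / 6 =520015.83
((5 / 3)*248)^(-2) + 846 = 1300809609 / 1537600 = 846.00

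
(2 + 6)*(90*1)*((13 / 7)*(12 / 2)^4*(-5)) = -60652800 / 7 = -8664685.71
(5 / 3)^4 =625 / 81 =7.72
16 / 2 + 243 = 251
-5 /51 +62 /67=2827 /3417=0.83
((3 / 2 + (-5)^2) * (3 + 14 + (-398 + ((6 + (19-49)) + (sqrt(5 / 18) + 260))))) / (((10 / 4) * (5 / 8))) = -12296 / 5 + 212 * sqrt(10) / 75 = -2450.26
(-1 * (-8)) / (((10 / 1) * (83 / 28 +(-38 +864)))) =112 / 116055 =0.00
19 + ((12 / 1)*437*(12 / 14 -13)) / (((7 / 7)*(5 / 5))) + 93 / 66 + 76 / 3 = -29397707 / 462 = -63631.40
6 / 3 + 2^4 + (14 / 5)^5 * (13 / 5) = 7272962 / 15625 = 465.47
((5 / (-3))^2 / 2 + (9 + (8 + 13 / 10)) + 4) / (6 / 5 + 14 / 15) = 533 / 48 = 11.10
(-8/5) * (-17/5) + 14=486/25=19.44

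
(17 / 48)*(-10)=-85 / 24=-3.54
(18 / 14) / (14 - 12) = 9 / 14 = 0.64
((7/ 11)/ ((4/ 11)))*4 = 7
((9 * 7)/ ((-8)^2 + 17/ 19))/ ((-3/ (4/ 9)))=-532/ 3699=-0.14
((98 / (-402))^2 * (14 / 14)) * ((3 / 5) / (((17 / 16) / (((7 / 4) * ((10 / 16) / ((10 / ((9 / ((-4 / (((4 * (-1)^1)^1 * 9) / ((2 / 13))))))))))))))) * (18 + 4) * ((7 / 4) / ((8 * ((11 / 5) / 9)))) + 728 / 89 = 40188284591 / 869357696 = 46.23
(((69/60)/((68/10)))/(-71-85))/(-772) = 23/16378752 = 0.00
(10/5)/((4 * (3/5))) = 5/6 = 0.83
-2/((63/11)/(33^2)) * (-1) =2662/7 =380.29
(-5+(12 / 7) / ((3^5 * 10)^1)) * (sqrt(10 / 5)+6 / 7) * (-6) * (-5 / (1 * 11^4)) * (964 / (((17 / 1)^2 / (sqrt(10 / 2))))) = -27325544 * sqrt(10) / 799706061 - 54651088 * sqrt(5) / 1865980809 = -0.17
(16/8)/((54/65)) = 65/27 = 2.41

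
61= 61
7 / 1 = 7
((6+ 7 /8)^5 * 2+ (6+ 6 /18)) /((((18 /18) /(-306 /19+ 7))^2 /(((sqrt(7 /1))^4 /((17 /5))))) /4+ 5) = 11073439184246705 /1802136416256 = 6144.62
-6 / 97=-0.06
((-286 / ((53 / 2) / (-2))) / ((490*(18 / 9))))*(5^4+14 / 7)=13.81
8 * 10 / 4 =20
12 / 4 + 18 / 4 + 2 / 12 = 23 / 3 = 7.67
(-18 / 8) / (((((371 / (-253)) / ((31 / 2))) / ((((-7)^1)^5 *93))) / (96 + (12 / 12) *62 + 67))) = -3546356172975 / 424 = -8364047577.77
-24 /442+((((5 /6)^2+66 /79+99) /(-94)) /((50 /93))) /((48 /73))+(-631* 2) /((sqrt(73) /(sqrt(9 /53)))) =-3786* sqrt(3869) /3869-145555092161 /47265004800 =-63.95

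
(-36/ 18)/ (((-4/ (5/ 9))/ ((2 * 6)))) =10/ 3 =3.33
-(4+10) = -14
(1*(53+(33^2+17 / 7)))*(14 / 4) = 8011 / 2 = 4005.50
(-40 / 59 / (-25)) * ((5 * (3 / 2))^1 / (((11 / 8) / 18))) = 1728 / 649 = 2.66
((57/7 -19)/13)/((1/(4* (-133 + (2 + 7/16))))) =39691/91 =436.16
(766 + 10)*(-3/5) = -2328/5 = -465.60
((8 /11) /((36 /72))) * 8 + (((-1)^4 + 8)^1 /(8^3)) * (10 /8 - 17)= 11.36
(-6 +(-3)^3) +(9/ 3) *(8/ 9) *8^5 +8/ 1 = 262069/ 3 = 87356.33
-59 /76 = -0.78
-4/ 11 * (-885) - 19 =3331/ 11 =302.82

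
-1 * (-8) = 8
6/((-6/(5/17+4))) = -4.29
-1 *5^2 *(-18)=450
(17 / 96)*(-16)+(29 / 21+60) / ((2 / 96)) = 123625 / 42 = 2943.45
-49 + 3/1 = -46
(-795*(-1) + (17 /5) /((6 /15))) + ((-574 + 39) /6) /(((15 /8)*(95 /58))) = 774.47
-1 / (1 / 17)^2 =-289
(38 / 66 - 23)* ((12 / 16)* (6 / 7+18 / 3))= -8880 / 77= -115.32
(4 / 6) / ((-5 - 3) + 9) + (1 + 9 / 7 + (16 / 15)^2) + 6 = 15892 / 1575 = 10.09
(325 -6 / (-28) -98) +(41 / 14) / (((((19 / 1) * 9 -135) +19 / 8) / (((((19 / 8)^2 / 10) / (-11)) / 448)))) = 385001759279 / 1694443520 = 227.21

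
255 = 255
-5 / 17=-0.29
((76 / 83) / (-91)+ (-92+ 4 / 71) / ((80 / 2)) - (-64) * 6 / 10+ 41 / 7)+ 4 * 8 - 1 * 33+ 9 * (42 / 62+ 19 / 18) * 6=1597452079 / 11874395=134.53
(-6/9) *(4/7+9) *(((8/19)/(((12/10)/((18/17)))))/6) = -2680/6783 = -0.40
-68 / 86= -34 / 43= -0.79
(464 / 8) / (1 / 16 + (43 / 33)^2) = 1010592 / 30673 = 32.95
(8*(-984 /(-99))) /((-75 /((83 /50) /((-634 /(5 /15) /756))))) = 1524544 /2179375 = 0.70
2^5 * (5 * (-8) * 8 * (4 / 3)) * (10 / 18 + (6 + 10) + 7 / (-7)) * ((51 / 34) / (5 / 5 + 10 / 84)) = -40140800 / 141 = -284686.52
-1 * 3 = -3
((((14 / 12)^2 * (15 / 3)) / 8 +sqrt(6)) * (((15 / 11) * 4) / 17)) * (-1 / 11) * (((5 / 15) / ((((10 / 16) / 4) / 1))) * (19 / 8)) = -304 * sqrt(6) / 2057- 4655 / 37026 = -0.49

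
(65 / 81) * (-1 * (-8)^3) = 33280 / 81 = 410.86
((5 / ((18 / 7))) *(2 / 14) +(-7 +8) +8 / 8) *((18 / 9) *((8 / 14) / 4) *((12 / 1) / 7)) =1.12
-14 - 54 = -68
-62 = -62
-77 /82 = -0.94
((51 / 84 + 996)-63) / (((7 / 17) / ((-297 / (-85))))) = 7763877 / 980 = 7922.32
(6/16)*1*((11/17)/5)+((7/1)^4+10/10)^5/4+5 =13592956801568648873/680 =19989642355248013.05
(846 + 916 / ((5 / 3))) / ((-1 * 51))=-2326 / 85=-27.36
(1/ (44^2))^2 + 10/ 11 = 3407361/ 3748096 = 0.91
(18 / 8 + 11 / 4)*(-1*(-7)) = 35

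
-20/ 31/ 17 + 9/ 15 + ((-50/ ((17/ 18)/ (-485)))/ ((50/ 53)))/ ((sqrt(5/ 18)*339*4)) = 1481/ 2635 + 46269*sqrt(10)/ 3842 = 38.65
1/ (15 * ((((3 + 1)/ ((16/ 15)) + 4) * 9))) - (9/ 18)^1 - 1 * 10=-87877/ 8370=-10.50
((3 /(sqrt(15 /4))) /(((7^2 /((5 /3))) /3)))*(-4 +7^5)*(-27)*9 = -8166258*sqrt(15) /49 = -645464.92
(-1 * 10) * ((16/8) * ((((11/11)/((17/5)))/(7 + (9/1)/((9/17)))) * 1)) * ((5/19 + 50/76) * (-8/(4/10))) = 4375/969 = 4.51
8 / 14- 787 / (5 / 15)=-16523 / 7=-2360.43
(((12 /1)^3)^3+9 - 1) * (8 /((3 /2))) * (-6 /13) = -165112971520 /13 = -12700997809.23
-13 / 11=-1.18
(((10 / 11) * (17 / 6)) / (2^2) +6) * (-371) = -325367 / 132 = -2464.90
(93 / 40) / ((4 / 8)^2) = 93 / 10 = 9.30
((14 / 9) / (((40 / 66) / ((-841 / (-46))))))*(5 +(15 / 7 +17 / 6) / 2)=351.38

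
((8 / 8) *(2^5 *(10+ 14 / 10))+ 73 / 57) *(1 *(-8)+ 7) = -104333 / 285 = -366.08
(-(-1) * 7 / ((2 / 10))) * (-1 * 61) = -2135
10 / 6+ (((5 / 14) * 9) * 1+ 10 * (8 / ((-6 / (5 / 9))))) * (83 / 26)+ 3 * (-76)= -2355959 / 9828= -239.72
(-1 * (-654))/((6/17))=1853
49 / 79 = 0.62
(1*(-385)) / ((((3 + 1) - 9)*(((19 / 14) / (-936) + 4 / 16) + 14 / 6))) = 1009008 / 33833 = 29.82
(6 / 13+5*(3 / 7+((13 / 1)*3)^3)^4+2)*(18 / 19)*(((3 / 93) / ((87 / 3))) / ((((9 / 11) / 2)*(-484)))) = -1932383639308470855363872 / 5864641783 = -329497301081529.82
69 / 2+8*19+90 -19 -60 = 395 / 2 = 197.50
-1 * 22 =-22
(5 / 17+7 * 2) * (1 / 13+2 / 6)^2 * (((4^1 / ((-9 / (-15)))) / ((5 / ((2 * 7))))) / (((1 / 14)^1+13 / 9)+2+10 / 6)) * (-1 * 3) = -48771072 / 1876069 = -26.00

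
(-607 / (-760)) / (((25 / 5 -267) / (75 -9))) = -20031 / 99560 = -0.20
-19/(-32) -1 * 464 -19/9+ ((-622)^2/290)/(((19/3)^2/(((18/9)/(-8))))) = -7143192221/15075360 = -473.83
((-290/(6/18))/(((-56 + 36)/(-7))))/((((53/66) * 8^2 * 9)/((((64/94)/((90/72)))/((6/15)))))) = -2233/2491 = -0.90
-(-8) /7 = 8 /7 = 1.14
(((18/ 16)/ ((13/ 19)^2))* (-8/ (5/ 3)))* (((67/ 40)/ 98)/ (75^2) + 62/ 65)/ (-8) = 296114803293/ 215306000000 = 1.38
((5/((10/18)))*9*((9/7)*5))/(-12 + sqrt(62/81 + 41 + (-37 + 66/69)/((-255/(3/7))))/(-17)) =-500435846325/11521087064 + 557685*sqrt(39655284515)/80647609448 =-42.06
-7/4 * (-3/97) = 21/388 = 0.05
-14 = -14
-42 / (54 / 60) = -140 / 3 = -46.67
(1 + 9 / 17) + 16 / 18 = 370 / 153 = 2.42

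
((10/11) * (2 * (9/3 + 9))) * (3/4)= 180/11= 16.36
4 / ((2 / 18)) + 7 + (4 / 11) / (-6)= 1417 / 33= 42.94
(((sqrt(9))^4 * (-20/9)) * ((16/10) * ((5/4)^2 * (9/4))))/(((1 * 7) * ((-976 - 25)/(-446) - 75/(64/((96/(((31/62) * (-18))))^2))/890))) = -120570525/1745989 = -69.06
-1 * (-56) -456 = -400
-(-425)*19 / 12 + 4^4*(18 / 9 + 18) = 69515 / 12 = 5792.92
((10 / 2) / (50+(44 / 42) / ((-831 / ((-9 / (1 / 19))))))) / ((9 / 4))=9695 / 219078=0.04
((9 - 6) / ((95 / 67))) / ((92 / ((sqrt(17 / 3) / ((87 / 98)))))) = 3283 * sqrt(51) / 380190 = 0.06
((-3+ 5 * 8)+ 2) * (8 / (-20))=-78 / 5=-15.60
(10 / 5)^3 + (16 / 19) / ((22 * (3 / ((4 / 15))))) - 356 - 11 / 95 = -3273997 / 9405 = -348.11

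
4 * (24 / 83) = 96 / 83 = 1.16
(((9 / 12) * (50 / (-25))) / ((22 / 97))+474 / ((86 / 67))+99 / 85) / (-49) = -58511163 / 7880180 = -7.43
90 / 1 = 90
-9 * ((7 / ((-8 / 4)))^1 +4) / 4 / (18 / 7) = -7 / 16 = -0.44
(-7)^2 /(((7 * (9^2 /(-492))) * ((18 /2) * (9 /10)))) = -11480 /2187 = -5.25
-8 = -8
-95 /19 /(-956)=5 /956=0.01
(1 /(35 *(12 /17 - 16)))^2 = 289 /82810000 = 0.00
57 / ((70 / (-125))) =-1425 / 14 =-101.79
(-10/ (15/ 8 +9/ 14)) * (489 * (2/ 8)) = -22820/ 47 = -485.53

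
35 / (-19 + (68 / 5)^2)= 875 / 4149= 0.21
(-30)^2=900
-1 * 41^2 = -1681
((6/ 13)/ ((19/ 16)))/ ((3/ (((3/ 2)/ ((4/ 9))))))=108/ 247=0.44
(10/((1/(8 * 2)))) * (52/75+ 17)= 42464/15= 2830.93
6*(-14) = -84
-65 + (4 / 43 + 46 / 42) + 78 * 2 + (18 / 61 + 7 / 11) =56422441 / 605913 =93.12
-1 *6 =-6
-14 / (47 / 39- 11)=273 / 191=1.43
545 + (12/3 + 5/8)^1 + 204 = 6029/8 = 753.62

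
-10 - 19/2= -39/2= -19.50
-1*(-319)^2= -101761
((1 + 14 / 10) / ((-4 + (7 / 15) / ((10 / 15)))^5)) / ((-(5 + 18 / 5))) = 400000 / 560940633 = 0.00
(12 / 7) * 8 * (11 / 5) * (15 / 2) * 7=1584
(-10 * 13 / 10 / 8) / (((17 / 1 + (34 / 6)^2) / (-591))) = 5319 / 272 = 19.56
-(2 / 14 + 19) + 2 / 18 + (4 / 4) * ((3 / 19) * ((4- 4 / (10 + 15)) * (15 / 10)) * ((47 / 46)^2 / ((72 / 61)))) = -577089889 / 31660650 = -18.23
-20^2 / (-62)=200 / 31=6.45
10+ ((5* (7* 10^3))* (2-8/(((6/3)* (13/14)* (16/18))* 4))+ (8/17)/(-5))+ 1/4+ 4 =27610.31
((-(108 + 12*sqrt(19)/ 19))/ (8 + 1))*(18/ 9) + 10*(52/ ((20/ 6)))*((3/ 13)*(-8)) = -312 - 8*sqrt(19)/ 57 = -312.61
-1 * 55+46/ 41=-53.88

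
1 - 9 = -8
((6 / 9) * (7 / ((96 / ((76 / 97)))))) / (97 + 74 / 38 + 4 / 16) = 361 / 940221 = 0.00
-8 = -8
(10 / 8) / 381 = 5 / 1524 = 0.00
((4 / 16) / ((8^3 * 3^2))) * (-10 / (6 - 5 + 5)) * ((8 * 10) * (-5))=125 / 3456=0.04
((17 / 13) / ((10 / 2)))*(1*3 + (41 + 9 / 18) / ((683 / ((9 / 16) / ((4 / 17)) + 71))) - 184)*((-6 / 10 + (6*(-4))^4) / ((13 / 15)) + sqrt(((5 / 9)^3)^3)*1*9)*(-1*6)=3644113625*sqrt(5) / 46028736 + 3917248308078633 / 36936640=106053361.84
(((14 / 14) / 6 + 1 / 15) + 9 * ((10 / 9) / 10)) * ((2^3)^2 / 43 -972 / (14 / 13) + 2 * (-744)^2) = 6159712751 / 4515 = 1364277.46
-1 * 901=-901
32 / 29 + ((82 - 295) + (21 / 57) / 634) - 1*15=-79262477 / 349334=-226.90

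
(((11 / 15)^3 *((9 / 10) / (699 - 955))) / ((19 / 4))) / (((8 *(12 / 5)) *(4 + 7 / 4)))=-1331 / 503424000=-0.00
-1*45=-45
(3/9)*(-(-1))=1/3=0.33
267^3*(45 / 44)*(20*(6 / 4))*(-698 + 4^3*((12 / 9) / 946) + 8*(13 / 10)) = -2089044024362235 / 5203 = -401507596456.32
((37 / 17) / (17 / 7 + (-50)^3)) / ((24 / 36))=-259 / 9916474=-0.00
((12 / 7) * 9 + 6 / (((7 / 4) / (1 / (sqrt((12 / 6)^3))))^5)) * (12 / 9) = 32 * sqrt(2) / 16807 + 144 / 7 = 20.57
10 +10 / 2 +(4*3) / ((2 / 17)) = 117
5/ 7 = 0.71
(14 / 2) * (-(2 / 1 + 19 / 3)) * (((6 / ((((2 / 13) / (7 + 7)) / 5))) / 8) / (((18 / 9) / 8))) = -79625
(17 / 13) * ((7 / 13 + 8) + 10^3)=222887 / 169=1318.86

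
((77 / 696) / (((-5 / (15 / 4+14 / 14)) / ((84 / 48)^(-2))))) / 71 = -209 / 432390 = -0.00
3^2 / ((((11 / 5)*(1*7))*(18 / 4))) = 10 / 77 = 0.13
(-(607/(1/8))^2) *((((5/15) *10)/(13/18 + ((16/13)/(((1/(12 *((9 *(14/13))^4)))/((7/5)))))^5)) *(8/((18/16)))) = -0.00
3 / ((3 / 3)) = 3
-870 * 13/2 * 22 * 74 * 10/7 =-92063400/7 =-13151914.29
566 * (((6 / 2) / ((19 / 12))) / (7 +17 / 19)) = 3396 / 25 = 135.84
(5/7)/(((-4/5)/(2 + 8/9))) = -325/126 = -2.58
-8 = -8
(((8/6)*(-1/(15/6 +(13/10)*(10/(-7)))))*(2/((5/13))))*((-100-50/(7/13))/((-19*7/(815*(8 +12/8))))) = -847600/7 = -121085.71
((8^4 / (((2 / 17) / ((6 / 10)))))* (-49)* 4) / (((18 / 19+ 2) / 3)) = -20837376 / 5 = -4167475.20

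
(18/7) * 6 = 108/7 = 15.43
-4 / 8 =-1 / 2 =-0.50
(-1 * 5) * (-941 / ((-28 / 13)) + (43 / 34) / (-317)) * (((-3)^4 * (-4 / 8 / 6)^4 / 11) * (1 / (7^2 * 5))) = -65923035 / 20820681728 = -0.00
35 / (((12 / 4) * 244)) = 0.05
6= 6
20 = 20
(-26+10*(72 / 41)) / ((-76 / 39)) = 6747 / 1558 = 4.33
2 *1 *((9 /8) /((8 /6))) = 27 /16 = 1.69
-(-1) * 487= 487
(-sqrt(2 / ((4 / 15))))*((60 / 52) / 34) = -15*sqrt(30) / 884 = -0.09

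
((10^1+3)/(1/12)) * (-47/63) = -116.38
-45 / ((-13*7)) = 45 / 91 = 0.49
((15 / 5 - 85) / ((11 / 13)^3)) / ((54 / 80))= -7206160 / 35937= -200.52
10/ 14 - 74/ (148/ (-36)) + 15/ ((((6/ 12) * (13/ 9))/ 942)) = 1782083/ 91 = 19583.33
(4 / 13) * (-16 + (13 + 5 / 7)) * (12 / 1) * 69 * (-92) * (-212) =-1033555968 / 91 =-11357757.89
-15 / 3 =-5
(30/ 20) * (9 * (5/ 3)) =45/ 2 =22.50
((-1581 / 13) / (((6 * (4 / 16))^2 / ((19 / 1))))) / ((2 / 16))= -320416 / 39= -8215.79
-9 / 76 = -0.12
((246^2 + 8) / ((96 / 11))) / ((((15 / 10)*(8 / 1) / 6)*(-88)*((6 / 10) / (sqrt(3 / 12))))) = -75655 / 2304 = -32.84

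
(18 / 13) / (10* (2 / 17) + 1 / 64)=1.16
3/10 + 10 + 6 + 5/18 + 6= 1016/45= 22.58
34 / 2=17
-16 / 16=-1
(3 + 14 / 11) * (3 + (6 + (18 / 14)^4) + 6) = 2001072 / 26411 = 75.77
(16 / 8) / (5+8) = 2 / 13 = 0.15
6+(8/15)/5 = 458/75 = 6.11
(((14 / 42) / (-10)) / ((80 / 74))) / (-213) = 37 / 255600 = 0.00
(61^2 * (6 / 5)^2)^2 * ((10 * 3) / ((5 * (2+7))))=11962806624 / 625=19140490.60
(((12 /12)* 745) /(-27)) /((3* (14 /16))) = -5960 /567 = -10.51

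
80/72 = 10/9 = 1.11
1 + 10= 11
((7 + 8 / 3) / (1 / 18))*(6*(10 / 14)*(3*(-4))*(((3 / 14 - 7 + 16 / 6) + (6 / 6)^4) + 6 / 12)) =1148400 / 49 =23436.73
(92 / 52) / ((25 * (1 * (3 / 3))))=23 / 325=0.07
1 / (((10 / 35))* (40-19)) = 1 / 6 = 0.17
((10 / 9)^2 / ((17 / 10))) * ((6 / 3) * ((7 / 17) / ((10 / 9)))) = 1400 / 2601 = 0.54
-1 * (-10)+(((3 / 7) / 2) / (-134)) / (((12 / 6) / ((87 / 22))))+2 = 990267 / 82544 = 12.00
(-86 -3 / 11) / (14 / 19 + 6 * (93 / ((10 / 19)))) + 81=80.92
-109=-109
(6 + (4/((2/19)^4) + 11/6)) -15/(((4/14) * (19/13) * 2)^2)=564313663/17328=32566.58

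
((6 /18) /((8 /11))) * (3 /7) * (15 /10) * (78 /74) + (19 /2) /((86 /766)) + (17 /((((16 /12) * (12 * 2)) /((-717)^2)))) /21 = 4665121631 /356384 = 13090.15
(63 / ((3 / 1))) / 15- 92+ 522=2157 / 5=431.40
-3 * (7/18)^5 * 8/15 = -16807/1180980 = -0.01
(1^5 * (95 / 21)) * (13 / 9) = 1235 / 189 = 6.53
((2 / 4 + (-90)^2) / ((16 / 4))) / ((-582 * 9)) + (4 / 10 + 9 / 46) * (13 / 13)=1007309 / 4818960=0.21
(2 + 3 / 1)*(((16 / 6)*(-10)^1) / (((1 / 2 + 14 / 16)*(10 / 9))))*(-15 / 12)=1200 / 11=109.09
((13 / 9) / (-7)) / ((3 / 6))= -26 / 63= -0.41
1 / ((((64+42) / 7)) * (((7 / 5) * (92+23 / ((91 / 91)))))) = 1 / 2438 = 0.00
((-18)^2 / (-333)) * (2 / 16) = -9 / 74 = -0.12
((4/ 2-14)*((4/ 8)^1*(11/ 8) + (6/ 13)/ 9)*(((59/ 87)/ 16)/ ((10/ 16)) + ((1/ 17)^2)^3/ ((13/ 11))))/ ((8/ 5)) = -8534735021773/ 22713259328448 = -0.38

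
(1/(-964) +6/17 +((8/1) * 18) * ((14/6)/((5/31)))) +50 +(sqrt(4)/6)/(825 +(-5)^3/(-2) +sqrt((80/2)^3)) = 12145147841549/5692453740 - 64 * sqrt(10)/1736775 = 2133.55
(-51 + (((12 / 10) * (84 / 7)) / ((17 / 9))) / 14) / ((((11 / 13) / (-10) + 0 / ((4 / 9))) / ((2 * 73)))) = 113959716 / 1309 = 87058.61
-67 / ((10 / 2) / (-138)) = 9246 / 5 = 1849.20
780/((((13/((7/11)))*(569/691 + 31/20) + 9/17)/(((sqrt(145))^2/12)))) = 15500166500/80609891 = 192.29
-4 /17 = -0.24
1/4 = 0.25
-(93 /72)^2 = -961 /576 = -1.67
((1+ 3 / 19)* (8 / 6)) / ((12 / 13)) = 286 / 171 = 1.67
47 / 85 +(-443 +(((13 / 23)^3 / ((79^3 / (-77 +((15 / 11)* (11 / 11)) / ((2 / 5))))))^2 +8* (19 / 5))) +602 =281215900976343280784776381 / 1480450364356358806972660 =189.95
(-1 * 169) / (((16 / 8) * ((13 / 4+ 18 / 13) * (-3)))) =4394 / 723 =6.08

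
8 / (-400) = -1 / 50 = -0.02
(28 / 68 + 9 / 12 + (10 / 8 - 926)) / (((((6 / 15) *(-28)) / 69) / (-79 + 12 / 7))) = -418644735 / 952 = -439752.87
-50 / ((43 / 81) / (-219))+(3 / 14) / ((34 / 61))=422196069 / 20468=20627.13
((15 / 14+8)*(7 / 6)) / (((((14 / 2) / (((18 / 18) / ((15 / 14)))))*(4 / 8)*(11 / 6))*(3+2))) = 254 / 825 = 0.31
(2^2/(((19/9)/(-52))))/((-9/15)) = 3120/19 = 164.21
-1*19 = -19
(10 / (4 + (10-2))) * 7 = 35 / 6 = 5.83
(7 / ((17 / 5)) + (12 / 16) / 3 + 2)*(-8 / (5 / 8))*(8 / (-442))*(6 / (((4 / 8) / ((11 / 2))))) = 65.88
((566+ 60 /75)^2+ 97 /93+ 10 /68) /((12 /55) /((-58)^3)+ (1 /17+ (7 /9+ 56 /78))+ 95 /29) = 37959144155862501 /570741171895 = 66508.51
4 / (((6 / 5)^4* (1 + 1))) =625 / 648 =0.96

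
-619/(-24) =619/24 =25.79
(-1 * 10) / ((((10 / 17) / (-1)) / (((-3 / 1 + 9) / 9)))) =34 / 3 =11.33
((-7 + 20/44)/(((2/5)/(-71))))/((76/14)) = 44730/209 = 214.02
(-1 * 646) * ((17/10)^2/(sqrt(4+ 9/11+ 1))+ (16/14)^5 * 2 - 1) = -31478934/16807 - 93347 * sqrt(11)/400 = -2646.96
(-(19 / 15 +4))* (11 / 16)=-869 / 240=-3.62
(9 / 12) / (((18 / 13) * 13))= 1 / 24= 0.04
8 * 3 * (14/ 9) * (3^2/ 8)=42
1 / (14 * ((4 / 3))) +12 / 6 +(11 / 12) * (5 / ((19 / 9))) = 4495 / 1064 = 4.22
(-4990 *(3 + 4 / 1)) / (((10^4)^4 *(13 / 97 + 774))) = -338821 / 75091000000000000000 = -0.00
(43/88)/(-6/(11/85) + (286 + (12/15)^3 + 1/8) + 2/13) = 69875/34381091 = 0.00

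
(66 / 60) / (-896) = -11 / 8960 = -0.00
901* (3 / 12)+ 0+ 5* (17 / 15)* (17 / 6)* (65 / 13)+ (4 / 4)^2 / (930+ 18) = 217231 / 711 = 305.53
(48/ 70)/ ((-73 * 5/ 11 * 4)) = -66/ 12775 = -0.01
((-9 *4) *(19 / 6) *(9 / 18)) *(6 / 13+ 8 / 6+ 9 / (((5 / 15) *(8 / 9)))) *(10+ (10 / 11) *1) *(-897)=197377605 / 11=17943418.64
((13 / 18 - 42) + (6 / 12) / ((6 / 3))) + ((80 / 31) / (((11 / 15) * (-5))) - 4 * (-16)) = 273367 / 12276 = 22.27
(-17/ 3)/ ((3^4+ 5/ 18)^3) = -33048/ 3131359847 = -0.00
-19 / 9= -2.11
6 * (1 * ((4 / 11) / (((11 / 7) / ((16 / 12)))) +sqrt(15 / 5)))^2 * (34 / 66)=7616 * sqrt(3) / 3993 +13866934 / 1449459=12.87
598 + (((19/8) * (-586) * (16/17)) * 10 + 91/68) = -12499.49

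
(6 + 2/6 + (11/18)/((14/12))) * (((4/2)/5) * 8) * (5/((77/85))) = 65280/539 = 121.11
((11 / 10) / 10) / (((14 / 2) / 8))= 22 / 175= 0.13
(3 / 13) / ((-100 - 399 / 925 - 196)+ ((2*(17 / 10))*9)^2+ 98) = 925 / 2957864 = 0.00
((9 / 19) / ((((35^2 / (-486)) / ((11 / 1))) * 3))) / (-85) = 16038 / 1978375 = 0.01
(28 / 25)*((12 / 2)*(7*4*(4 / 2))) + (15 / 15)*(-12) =9108 / 25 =364.32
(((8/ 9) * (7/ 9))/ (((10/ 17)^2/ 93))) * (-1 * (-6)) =250852/ 225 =1114.90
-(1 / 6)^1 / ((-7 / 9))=3 / 14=0.21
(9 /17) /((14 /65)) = 585 /238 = 2.46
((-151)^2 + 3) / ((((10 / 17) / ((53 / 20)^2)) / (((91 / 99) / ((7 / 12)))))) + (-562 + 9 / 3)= 3534506339 / 8250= 428425.01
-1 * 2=-2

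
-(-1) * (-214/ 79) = -214/ 79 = -2.71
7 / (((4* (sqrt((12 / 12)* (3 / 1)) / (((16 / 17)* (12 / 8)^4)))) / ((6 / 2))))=14.44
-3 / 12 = -1 / 4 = -0.25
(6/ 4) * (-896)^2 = 1204224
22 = 22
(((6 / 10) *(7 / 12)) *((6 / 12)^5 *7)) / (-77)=-7 / 7040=-0.00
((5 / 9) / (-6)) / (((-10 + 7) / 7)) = 35 / 162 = 0.22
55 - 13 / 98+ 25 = 7827 / 98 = 79.87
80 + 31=111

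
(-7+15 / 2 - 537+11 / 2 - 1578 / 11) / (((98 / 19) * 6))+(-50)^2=5343013 / 2156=2478.21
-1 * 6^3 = -216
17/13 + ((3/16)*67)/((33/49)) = 45671/2288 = 19.96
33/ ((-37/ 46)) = -1518/ 37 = -41.03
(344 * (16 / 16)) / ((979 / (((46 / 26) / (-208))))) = -989 / 330902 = -0.00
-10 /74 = -5 /37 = -0.14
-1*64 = -64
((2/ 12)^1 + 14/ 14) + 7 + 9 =103/ 6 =17.17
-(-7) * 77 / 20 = 539 / 20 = 26.95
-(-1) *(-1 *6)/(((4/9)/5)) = -135/2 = -67.50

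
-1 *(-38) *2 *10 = 760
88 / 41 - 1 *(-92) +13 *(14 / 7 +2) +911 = 43343 / 41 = 1057.15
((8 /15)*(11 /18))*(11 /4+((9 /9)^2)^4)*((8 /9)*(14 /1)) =1232 /81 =15.21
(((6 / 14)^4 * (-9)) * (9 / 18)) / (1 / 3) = -0.46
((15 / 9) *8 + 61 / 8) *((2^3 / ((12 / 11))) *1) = 5533 / 36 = 153.69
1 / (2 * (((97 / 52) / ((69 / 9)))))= 2.05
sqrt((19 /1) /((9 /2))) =sqrt(38) /3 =2.05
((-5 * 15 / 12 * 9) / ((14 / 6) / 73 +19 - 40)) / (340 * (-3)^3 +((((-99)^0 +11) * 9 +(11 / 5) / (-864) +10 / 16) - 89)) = -0.00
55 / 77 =5 / 7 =0.71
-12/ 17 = -0.71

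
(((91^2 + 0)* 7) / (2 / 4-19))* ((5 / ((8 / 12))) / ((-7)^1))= 124215 / 37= 3357.16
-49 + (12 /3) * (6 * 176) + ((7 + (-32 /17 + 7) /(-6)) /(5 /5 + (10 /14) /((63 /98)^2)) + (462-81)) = 34250713 /7514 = 4558.25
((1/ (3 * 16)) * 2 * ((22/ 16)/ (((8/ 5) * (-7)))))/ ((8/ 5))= -275/ 86016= -0.00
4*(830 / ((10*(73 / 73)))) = 332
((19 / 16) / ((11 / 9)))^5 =146211169851 / 168874213376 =0.87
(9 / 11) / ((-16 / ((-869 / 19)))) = 711 / 304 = 2.34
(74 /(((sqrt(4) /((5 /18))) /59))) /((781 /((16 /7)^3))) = 22353920 /2410947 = 9.27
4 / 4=1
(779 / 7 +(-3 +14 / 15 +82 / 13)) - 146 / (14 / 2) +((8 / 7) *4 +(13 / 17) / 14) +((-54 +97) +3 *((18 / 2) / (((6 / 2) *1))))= 7021631 / 46410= 151.30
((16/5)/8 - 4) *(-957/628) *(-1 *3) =-25839/1570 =-16.46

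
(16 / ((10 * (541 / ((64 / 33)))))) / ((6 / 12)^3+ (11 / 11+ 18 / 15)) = 4096 / 1660329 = 0.00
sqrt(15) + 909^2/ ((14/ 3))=sqrt(15) + 2478843/ 14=177064.09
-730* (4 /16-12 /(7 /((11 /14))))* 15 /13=1177125 /1274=923.96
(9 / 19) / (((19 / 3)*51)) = 9 / 6137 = 0.00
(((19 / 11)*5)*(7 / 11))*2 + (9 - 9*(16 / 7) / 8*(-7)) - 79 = -4962 / 121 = -41.01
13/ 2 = 6.50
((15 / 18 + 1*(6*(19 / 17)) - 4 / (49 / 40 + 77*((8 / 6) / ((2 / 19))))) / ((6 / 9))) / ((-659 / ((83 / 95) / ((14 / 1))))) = -7475630969 / 6984340512520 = -0.00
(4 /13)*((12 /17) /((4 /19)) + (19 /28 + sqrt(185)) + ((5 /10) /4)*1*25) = 6813 /3094 + 4*sqrt(185) /13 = 6.39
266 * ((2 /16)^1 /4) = 133 /16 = 8.31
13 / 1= 13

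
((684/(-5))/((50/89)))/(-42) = 5073/875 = 5.80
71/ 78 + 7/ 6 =27/ 13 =2.08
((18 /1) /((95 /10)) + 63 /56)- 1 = 307 /152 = 2.02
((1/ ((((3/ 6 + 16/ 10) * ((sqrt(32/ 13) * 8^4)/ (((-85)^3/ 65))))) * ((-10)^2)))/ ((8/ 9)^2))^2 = 439907195025/ 5603111255146496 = 0.00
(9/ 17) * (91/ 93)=273/ 527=0.52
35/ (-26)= -35/ 26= -1.35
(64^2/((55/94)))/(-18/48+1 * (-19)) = -3080192/8525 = -361.31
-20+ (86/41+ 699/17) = 23.22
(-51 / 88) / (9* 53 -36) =-17 / 12936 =-0.00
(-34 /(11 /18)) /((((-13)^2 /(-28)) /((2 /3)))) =11424 /1859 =6.15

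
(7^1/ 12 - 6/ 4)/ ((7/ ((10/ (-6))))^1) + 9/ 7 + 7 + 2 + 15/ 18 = 2857/ 252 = 11.34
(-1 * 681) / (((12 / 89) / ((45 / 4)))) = -909135 / 16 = -56820.94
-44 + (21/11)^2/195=-345913/7865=-43.98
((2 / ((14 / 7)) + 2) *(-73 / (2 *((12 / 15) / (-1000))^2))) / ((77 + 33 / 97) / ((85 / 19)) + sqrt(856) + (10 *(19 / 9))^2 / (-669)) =141922482477230493298828125 / 28930976832841592069 - 17076849178580192373046875 *sqrt(214) / 28930976832841592069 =-3729230.61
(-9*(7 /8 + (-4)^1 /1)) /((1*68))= 225 /544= 0.41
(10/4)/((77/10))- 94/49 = -859/539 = -1.59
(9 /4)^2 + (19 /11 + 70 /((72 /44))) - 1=76931 /1584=48.57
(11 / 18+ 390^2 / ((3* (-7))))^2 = 832698225529 / 15876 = 52450127.58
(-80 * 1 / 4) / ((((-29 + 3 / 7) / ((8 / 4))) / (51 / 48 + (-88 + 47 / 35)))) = -47933 / 400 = -119.83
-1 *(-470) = 470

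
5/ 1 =5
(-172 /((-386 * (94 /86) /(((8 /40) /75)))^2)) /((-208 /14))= 556549 /1203389474625000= 0.00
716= 716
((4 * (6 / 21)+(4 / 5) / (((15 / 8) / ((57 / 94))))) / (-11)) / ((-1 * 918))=524 / 3775275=0.00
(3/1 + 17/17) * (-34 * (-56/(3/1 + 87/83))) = 5644/3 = 1881.33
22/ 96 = 11/ 48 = 0.23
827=827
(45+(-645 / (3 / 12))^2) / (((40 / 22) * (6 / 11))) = 53695323 / 8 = 6711915.38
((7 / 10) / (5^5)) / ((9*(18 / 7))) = 49 / 5062500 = 0.00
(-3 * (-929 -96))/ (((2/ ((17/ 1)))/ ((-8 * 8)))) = -1672800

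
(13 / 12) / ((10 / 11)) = 143 / 120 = 1.19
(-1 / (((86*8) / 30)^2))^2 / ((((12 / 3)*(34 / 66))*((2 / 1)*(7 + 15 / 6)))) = 1670625 / 18092404293632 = 0.00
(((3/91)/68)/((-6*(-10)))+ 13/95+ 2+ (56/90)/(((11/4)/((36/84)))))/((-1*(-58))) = 0.04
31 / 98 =0.32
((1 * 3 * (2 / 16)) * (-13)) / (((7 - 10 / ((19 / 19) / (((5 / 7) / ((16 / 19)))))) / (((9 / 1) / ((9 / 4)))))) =1092 / 83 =13.16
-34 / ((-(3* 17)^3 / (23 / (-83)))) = -46 / 647649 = -0.00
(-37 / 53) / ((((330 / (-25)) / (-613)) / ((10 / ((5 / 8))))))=-518.72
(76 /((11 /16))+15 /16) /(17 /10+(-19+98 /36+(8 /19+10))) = -16775955 /625504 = -26.82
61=61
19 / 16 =1.19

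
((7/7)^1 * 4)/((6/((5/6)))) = 5/9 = 0.56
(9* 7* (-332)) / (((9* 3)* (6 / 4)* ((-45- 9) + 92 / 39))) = 10.00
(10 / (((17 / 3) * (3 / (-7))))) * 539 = -37730 / 17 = -2219.41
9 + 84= 93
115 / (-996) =-115 / 996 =-0.12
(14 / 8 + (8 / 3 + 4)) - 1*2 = 77 / 12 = 6.42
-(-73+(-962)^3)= 890277201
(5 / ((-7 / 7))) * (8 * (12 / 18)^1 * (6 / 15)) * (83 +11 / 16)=-892.67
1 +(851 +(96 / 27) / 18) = 69028 / 81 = 852.20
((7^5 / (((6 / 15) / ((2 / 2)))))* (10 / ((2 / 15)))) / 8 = 6302625 / 16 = 393914.06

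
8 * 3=24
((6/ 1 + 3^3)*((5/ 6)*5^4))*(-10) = -171875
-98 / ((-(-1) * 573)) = -98 / 573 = -0.17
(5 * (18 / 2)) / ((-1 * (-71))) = 45 / 71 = 0.63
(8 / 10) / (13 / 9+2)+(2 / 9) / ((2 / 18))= 346 / 155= 2.23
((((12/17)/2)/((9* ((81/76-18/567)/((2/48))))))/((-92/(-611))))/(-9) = -0.00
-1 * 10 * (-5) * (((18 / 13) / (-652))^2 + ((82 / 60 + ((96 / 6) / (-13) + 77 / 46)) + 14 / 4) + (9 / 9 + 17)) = 722187273055 / 619642218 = 1165.49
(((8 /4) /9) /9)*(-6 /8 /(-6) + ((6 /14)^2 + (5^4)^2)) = 51041707 /5292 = 9645.07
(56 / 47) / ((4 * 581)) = 2 / 3901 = 0.00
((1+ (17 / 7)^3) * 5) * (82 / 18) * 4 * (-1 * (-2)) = 957760 / 343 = 2792.30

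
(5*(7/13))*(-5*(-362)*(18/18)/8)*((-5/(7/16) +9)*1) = -76925/52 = -1479.33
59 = 59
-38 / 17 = -2.24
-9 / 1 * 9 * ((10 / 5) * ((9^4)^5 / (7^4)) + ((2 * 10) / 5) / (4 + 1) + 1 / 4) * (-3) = 118172508262033360198023 / 48020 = 2460901879675830074.93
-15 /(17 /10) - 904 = -15518 /17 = -912.82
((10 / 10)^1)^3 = 1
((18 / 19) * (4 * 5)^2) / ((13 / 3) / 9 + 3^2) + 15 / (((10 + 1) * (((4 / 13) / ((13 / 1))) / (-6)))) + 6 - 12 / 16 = -502377 / 1672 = -300.46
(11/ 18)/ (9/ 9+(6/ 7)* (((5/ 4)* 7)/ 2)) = 22/ 171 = 0.13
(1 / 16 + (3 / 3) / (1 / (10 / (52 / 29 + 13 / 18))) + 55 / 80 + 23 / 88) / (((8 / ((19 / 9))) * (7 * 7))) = 10948123 / 407639232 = 0.03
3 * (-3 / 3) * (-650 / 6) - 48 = 277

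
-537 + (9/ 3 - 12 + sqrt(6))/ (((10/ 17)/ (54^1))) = -6816/ 5 + 459 * sqrt(6)/ 5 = -1138.34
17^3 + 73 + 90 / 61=304236 / 61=4987.48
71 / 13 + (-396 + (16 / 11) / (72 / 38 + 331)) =-353228323 / 904475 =-390.53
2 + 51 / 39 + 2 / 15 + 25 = 5546 / 195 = 28.44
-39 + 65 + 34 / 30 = 407 / 15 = 27.13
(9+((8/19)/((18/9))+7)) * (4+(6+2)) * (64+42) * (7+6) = 5093088/19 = 268057.26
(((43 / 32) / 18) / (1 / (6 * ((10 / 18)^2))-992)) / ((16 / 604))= -162325 / 57108096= -0.00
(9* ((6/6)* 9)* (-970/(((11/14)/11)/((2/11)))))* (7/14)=-1099980/11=-99998.18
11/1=11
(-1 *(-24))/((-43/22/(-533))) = 6544.74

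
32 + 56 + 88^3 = 681560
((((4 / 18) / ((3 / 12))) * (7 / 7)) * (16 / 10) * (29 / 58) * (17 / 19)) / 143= 544 / 122265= 0.00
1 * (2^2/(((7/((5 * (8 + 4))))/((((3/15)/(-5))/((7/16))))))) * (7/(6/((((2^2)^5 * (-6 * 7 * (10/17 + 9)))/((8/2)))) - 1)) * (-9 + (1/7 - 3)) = -886636544/3407985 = -260.16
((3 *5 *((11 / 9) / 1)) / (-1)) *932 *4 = -205040 / 3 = -68346.67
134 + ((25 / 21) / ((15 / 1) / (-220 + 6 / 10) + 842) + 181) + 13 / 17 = 104115934297 / 329724843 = 315.77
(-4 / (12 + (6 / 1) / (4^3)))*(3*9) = -384 / 43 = -8.93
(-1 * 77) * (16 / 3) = -1232 / 3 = -410.67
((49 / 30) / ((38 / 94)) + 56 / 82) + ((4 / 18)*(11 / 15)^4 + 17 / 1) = 21.79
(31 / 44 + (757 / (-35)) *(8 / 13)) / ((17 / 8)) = -504718 / 85085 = -5.93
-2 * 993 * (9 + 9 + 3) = -41706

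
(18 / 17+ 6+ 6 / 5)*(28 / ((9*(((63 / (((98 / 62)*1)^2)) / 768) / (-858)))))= -54846984192 / 81685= -671444.99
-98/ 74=-49/ 37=-1.32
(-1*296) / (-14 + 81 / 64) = 18944 / 815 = 23.24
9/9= 1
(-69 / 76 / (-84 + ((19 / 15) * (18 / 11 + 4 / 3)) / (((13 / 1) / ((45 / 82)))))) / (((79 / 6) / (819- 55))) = 463610862 / 737833061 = 0.63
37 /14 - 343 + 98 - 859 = -15419 /14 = -1101.36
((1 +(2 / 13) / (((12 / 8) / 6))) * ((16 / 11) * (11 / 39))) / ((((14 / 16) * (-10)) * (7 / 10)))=-128 / 1183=-0.11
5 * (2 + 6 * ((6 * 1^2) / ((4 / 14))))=640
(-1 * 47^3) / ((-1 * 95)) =103823 / 95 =1092.87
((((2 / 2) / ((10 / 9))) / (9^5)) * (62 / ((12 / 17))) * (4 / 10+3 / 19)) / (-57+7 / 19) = -27931 / 2117890800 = -0.00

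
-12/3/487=-0.01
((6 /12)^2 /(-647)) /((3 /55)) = -55 /7764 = -0.01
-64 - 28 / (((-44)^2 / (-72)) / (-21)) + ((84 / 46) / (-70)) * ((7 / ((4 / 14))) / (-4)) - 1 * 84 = -169.71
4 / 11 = 0.36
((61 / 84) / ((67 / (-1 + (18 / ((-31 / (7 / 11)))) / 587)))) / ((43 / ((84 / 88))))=-12217873 / 50747939176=-0.00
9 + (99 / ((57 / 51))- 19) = 1493 / 19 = 78.58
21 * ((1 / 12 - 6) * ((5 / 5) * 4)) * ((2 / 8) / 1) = -497 / 4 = -124.25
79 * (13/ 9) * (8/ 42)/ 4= 1027/ 189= 5.43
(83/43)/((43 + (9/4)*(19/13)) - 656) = -4316/1363315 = -0.00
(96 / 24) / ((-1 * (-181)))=4 / 181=0.02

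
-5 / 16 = -0.31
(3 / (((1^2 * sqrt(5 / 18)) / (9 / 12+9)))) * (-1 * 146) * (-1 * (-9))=-230607 * sqrt(10) / 10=-72924.34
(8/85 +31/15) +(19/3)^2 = 32338/765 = 42.27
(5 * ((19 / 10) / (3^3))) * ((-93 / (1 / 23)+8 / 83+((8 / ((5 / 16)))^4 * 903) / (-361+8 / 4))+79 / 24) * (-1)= 9192385786559639 / 24135570000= 380864.67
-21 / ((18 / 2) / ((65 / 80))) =-91 / 48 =-1.90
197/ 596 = 0.33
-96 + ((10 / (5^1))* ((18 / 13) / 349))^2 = -1976098128 / 20584369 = -96.00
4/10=2/5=0.40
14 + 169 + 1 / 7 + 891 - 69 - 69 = 6553 / 7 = 936.14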